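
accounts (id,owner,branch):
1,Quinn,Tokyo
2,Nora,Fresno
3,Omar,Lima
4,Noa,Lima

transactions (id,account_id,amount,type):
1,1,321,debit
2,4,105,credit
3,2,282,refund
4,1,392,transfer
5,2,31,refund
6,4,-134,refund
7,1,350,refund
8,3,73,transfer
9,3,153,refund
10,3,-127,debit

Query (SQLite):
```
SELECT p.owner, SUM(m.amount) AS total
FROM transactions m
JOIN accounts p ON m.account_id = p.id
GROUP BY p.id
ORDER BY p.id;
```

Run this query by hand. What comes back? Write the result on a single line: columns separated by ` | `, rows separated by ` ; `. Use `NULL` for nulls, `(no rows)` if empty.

Quinn | 1063 ; Nora | 313 ; Omar | 99 ; Noa | -29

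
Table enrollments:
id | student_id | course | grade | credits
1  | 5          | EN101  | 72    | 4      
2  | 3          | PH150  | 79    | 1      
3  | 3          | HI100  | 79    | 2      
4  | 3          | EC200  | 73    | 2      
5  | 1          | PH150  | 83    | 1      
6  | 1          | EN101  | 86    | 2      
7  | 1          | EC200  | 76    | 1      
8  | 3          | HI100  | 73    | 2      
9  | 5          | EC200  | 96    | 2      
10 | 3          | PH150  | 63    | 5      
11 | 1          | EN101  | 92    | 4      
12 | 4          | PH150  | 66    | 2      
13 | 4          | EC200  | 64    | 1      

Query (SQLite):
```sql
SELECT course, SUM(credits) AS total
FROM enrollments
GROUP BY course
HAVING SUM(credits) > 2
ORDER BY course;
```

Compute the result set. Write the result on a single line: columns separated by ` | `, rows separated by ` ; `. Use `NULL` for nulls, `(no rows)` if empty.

Partition enrollments by course; compute SUM(credits) within each group.
HAVING: keep groups where SUM(credits) > 2.
  EC200: ids {4, 7, 9, 13} → SUM(credits)=6
  EN101: ids {1, 6, 11} → SUM(credits)=10
  HI100: ids {3, 8} → SUM(credits)=4
  PH150: ids {2, 5, 10, 12} → SUM(credits)=9

EC200 | 6 ; EN101 | 10 ; HI100 | 4 ; PH150 | 9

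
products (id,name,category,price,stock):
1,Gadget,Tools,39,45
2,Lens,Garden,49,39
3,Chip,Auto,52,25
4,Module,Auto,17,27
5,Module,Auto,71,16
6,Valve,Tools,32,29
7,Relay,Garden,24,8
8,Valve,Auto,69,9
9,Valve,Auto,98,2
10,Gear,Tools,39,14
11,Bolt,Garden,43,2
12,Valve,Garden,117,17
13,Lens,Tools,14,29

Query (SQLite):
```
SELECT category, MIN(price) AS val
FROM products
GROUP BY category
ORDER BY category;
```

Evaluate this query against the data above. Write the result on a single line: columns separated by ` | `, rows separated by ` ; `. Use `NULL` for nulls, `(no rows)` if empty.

Partition products by category; compute MIN(price) within each group.
  Auto: ids {3, 4, 5, 8, 9} → MIN(price)=17
  Garden: ids {2, 7, 11, 12} → MIN(price)=24
  Tools: ids {1, 6, 10, 13} → MIN(price)=14

Auto | 17 ; Garden | 24 ; Tools | 14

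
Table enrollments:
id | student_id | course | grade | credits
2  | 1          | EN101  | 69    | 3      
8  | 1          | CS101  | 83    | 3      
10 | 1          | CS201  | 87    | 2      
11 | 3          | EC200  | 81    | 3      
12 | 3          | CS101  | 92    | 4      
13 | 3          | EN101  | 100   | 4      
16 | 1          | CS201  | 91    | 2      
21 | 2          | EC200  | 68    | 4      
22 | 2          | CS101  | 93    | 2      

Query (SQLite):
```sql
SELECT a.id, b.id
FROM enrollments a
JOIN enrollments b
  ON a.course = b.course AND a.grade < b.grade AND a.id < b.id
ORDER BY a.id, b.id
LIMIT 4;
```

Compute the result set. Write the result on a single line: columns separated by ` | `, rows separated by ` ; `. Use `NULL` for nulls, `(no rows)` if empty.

2 | 13 ; 8 | 12 ; 8 | 22 ; 10 | 16

Pairs (a,b) with same course, a.grade < b.grade, a.id < b.id.
course groups: CS101:{8,12,22} CS201:{10,16} EC200:{11,21} EN101:{2,13}
Ordered by (a.id, b.id); first 4.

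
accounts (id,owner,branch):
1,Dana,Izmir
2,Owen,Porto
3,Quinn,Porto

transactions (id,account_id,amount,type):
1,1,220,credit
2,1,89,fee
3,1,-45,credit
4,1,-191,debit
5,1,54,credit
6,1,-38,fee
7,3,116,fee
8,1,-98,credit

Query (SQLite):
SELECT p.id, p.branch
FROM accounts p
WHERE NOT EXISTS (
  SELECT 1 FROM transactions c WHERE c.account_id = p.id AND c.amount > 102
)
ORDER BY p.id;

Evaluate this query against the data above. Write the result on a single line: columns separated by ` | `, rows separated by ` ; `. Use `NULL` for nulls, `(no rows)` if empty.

2 | Porto

For each accounts row, check whether any transactions with matching account_id has amount > 102.
Keep rows where that is false.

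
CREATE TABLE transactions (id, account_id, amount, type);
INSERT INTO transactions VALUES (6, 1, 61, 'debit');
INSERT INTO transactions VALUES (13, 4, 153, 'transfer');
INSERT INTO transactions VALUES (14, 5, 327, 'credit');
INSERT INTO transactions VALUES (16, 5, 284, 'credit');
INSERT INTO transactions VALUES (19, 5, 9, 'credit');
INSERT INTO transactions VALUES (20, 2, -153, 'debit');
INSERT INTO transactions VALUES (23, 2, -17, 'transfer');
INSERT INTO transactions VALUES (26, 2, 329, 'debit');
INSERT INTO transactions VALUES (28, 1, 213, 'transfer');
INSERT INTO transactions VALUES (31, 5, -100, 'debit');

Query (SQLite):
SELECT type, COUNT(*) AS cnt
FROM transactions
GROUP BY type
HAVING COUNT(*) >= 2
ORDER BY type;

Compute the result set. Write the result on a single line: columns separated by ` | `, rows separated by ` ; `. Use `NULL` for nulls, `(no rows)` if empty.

Partition transactions by type; compute COUNT(*) within each group.
HAVING: keep groups with count ≥ 2.
  credit: ids {14, 16, 19} → COUNT(*)=3
  debit: ids {6, 20, 26, 31} → COUNT(*)=4
  transfer: ids {13, 23, 28} → COUNT(*)=3

credit | 3 ; debit | 4 ; transfer | 3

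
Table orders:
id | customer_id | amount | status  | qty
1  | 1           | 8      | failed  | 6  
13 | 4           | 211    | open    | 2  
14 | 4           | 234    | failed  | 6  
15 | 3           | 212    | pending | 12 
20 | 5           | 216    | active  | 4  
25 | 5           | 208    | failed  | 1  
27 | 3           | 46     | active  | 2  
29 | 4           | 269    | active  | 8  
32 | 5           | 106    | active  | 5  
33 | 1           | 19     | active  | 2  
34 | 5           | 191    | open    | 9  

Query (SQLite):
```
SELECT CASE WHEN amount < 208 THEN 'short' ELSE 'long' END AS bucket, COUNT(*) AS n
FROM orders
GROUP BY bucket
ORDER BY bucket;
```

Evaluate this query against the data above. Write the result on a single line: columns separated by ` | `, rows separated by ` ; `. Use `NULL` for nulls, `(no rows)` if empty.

long | 6 ; short | 5

Bucket rows by amount < 208 → 'short' else 'long'; count each bucket.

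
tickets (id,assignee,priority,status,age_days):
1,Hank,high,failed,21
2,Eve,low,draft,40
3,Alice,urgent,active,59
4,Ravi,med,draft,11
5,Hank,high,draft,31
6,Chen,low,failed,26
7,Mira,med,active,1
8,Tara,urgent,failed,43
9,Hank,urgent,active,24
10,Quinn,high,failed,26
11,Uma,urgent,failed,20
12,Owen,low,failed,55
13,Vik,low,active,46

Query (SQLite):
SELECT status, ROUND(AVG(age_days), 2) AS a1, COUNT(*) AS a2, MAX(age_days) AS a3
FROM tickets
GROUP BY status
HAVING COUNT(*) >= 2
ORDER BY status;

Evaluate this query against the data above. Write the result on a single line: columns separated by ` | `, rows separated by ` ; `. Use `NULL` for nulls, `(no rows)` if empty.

Group tickets by status.
Per group compute: ROUND(AVG(age_days), 2), COUNT(*), MAX(age_days).
HAVING: drop groups with fewer than 2 rows.
  active: ids {3, 7, 9, 13} → ROUND(AVG(age_days), 2)=32.5, COUNT(*)=4, MAX(age_days)=59
  draft: ids {2, 4, 5} → ROUND(AVG(age_days), 2)=27.33, COUNT(*)=3, MAX(age_days)=40
  failed: ids {1, 6, 8, 10, 11, 12} → ROUND(AVG(age_days), 2)=31.83, COUNT(*)=6, MAX(age_days)=55

active | 32.5 | 4 | 59 ; draft | 27.33 | 3 | 40 ; failed | 31.83 | 6 | 55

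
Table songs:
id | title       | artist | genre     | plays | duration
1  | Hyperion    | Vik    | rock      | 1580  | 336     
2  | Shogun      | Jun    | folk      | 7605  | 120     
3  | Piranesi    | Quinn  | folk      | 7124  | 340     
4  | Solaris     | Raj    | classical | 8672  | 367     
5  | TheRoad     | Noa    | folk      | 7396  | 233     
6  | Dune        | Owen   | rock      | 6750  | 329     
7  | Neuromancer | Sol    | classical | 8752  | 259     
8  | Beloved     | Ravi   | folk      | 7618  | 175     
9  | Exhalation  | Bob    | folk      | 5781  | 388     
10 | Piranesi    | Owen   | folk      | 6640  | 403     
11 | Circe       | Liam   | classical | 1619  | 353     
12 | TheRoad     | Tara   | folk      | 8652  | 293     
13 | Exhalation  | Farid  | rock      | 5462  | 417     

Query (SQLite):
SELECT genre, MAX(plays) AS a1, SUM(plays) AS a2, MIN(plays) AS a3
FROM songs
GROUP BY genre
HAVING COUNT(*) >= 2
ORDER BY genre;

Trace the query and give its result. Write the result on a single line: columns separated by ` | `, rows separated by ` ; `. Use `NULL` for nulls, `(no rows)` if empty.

classical | 8752 | 19043 | 1619 ; folk | 8652 | 50816 | 5781 ; rock | 6750 | 13792 | 1580

Group songs by genre.
Per group compute: MAX(plays), SUM(plays), MIN(plays).
HAVING: drop groups with fewer than 2 rows.
  classical: ids {4, 7, 11} → MAX(plays)=8752, SUM(plays)=19043, MIN(plays)=1619
  folk: ids {2, 3, 5, 8, 9, 10, 12} → MAX(plays)=8652, SUM(plays)=50816, MIN(plays)=5781
  rock: ids {1, 6, 13} → MAX(plays)=6750, SUM(plays)=13792, MIN(plays)=1580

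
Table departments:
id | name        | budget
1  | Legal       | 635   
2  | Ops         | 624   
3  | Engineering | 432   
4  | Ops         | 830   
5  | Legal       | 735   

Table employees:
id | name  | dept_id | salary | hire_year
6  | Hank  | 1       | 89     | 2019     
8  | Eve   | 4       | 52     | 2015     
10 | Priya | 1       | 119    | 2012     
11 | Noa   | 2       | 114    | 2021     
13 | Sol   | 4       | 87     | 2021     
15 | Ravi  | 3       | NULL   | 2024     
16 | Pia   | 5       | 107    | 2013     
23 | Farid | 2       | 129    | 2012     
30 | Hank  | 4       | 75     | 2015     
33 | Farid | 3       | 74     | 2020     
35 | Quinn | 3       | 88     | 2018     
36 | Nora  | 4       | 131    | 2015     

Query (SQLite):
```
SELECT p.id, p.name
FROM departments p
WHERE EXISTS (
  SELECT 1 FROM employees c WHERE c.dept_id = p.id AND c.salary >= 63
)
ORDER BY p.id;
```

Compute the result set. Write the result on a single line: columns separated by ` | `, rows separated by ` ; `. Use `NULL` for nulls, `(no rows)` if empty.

1 | Legal ; 2 | Ops ; 3 | Engineering ; 4 | Ops ; 5 | Legal

For each departments row, check whether any employees with matching dept_id has salary >= 63.
Keep rows where that is true.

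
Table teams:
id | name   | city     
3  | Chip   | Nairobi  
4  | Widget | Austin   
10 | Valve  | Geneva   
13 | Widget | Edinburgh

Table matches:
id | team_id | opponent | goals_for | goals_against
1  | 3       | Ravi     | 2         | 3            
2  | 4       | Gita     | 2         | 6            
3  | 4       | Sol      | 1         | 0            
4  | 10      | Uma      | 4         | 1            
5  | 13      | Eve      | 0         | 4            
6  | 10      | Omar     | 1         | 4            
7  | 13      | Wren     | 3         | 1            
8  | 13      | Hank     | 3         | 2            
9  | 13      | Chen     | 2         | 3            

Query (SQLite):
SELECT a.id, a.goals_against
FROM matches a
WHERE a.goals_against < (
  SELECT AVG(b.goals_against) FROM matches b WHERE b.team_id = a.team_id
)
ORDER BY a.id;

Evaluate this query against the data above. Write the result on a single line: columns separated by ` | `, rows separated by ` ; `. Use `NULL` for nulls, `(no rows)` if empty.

For each matches row a, compute AVG(goals_against) over rows sharing a.team_id.
Keep row a if a.goals_against < that per-group AVG.
  team_id=3: AVG(goals_against) = 3.0
  team_id=4: AVG(goals_against) = 3.0
  team_id=10: AVG(goals_against) = 2.5
  team_id=13: AVG(goals_against) = 2.5

3 | 0 ; 4 | 1 ; 7 | 1 ; 8 | 2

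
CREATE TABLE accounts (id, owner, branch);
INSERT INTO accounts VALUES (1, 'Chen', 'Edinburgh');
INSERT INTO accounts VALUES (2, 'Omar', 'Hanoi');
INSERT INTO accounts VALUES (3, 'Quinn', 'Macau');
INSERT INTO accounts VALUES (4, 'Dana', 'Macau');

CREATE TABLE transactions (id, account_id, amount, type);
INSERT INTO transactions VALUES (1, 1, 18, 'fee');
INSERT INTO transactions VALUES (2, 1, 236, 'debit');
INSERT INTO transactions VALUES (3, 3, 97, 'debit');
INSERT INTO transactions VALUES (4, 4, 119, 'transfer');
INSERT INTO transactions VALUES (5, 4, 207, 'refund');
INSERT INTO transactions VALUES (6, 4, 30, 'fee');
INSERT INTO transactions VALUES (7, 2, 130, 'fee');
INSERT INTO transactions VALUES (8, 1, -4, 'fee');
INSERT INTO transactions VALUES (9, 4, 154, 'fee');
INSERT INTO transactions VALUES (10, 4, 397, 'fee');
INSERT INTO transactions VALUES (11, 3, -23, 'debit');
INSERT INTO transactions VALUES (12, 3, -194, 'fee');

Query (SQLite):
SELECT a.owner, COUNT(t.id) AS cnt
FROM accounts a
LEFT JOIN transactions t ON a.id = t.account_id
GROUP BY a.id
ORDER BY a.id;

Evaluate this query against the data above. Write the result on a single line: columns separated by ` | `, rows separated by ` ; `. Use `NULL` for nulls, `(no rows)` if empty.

LEFT JOIN keeps every accounts row; unmatched ones get NULL for transactions columns.
Group by accounts.id and compute COUNT(t.id). COUNT(col) of an all-NULL group is 0.
  1: ids {1, 2, 8} → COUNT(t.id)=3
  2: ids {7} → COUNT(t.id)=1
  3: ids {3, 11, 12} → COUNT(t.id)=3
  4: ids {4, 5, 6, 9, 10} → COUNT(t.id)=5

Chen | 3 ; Omar | 1 ; Quinn | 3 ; Dana | 5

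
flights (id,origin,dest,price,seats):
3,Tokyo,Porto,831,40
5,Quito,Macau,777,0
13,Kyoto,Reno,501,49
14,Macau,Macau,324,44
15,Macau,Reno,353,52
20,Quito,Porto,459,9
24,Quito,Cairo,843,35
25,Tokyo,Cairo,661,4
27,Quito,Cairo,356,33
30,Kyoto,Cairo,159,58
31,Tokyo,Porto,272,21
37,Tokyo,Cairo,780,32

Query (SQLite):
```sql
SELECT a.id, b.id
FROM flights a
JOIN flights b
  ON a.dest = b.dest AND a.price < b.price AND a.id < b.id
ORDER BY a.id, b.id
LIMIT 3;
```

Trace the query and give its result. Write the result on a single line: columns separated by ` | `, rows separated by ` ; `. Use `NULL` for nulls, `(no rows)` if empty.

25 | 37 ; 27 | 37 ; 30 | 37

Pairs (a,b) with same dest, a.price < b.price, a.id < b.id.
dest groups: Cairo:{24,25,27,30,37} Macau:{5,14} Porto:{3,20,31} Reno:{13,15}
Ordered by (a.id, b.id); first 3.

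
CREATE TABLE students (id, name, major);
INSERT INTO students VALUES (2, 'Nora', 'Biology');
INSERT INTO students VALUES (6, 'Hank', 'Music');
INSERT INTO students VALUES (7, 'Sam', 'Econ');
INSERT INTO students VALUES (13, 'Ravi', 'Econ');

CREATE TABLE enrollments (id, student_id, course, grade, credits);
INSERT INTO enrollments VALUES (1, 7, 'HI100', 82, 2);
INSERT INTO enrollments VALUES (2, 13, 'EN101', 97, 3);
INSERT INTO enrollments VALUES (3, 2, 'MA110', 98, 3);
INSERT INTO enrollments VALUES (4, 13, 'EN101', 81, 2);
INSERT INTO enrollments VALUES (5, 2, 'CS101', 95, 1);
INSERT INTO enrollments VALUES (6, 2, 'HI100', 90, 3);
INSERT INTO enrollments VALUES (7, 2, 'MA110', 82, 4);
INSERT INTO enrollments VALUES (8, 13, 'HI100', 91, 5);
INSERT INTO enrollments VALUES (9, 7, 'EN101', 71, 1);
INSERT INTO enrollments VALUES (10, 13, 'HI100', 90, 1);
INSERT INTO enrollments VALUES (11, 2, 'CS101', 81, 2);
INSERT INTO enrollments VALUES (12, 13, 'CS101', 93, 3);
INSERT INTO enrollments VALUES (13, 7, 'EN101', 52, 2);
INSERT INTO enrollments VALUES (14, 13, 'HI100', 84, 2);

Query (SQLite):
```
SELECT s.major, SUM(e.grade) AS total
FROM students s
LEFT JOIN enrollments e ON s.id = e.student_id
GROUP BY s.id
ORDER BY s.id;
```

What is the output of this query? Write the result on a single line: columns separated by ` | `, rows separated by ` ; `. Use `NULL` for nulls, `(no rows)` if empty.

Biology | 446 ; Music | NULL ; Econ | 205 ; Econ | 536

LEFT JOIN keeps every students row; unmatched ones get NULL for enrollments columns.
Group by students.id and compute SUM(e.grade). SUM over an all-NULL group is NULL.
  2: ids {3, 5, 6, 7, 11} → SUM(e.grade)=446
  6: ids {—} → SUM(e.grade)=NULL
  7: ids {1, 9, 13} → SUM(e.grade)=205
  13: ids {2, 4, 8, 10, 12, 14} → SUM(e.grade)=536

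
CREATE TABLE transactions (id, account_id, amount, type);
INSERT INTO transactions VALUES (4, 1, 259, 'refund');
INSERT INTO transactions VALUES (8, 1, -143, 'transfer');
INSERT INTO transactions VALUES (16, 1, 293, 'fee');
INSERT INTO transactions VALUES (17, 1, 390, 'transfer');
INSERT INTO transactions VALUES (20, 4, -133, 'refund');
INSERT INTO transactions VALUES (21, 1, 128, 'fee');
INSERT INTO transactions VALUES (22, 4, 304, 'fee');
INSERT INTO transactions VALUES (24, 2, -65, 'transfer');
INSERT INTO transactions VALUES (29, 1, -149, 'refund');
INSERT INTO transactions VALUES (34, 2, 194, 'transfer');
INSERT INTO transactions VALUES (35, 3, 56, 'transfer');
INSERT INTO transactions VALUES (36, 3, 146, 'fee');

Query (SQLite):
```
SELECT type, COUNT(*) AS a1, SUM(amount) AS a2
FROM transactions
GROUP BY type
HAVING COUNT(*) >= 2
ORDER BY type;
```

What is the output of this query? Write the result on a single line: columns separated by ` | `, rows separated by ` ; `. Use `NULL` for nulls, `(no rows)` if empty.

Group transactions by type.
Per group compute: COUNT(*), SUM(amount).
HAVING: drop groups with fewer than 2 rows.
  fee: ids {16, 21, 22, 36} → COUNT(*)=4, SUM(amount)=871
  refund: ids {4, 20, 29} → COUNT(*)=3, SUM(amount)=-23
  transfer: ids {8, 17, 24, 34, 35} → COUNT(*)=5, SUM(amount)=432

fee | 4 | 871 ; refund | 3 | -23 ; transfer | 5 | 432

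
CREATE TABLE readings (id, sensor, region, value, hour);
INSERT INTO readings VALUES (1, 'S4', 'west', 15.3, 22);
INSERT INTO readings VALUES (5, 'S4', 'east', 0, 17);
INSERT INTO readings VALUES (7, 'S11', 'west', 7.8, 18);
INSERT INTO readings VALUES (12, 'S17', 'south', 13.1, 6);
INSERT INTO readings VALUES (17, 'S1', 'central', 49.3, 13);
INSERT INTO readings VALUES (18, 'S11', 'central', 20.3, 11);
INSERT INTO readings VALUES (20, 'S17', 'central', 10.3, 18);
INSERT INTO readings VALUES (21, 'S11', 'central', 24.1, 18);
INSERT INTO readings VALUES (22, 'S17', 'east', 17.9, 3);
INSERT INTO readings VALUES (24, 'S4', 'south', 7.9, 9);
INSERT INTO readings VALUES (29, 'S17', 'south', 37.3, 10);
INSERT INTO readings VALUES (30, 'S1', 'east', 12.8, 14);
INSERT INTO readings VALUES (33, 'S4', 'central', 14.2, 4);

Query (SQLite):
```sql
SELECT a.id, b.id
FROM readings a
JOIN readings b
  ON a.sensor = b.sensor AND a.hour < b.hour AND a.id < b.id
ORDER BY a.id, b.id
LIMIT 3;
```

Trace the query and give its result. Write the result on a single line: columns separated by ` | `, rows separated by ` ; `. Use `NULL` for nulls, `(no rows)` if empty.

Pairs (a,b) with same sensor, a.hour < b.hour, a.id < b.id.
sensor groups: S1:{17,30} S11:{7,18,21} S17:{12,20,22,29} S4:{1,5,24,33}
Ordered by (a.id, b.id); first 3.

12 | 20 ; 12 | 29 ; 17 | 30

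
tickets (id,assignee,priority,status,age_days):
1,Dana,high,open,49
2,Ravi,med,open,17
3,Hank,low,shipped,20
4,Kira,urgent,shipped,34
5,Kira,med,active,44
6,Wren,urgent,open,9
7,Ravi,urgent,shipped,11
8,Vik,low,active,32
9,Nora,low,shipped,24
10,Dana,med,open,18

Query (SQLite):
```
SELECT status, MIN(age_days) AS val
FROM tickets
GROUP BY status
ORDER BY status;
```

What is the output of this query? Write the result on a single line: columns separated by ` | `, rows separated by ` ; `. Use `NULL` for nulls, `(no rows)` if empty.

Partition tickets by status; compute MIN(age_days) within each group.
  active: ids {5, 8} → MIN(age_days)=32
  open: ids {1, 2, 6, 10} → MIN(age_days)=9
  shipped: ids {3, 4, 7, 9} → MIN(age_days)=11

active | 32 ; open | 9 ; shipped | 11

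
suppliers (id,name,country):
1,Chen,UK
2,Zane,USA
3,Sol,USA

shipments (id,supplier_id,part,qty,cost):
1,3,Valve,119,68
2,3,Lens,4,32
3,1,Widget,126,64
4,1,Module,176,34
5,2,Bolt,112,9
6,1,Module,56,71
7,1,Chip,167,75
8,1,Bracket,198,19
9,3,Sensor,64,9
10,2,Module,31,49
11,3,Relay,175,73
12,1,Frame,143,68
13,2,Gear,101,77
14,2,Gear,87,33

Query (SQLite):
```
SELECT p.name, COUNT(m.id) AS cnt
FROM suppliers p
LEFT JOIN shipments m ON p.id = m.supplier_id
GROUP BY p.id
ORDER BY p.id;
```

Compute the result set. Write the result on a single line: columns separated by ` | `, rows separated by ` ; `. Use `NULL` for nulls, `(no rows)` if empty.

LEFT JOIN keeps every suppliers row; unmatched ones get NULL for shipments columns.
Group by suppliers.id and compute COUNT(m.id). COUNT(col) of an all-NULL group is 0.
  1: ids {3, 4, 6, 7, 8, 12} → COUNT(m.id)=6
  2: ids {5, 10, 13, 14} → COUNT(m.id)=4
  3: ids {1, 2, 9, 11} → COUNT(m.id)=4

Chen | 6 ; Zane | 4 ; Sol | 4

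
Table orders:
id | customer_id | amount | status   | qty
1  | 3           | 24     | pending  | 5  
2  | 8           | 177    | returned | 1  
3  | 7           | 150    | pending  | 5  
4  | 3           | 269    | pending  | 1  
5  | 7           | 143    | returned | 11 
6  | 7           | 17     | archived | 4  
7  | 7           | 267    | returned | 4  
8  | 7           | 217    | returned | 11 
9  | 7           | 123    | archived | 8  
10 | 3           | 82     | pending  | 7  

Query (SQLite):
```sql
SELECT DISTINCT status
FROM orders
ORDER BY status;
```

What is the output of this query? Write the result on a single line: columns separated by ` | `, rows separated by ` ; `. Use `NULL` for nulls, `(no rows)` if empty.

archived ; pending ; returned

Collect distinct status values from orders.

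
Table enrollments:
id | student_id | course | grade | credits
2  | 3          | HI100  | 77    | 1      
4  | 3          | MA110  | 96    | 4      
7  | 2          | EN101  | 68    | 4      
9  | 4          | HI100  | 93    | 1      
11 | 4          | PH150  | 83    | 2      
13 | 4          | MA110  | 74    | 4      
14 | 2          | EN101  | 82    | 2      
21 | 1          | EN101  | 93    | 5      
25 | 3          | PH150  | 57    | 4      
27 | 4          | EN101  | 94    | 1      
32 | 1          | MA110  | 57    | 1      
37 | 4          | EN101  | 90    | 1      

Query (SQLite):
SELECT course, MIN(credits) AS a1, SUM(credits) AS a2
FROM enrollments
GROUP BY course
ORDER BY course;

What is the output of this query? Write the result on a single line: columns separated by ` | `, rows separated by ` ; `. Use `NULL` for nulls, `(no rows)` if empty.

Group enrollments by course.
Per group compute: MIN(credits), SUM(credits).
  EN101: ids {7, 14, 21, 27, 37} → MIN(credits)=1, SUM(credits)=13
  HI100: ids {2, 9} → MIN(credits)=1, SUM(credits)=2
  MA110: ids {4, 13, 32} → MIN(credits)=1, SUM(credits)=9
  PH150: ids {11, 25} → MIN(credits)=2, SUM(credits)=6

EN101 | 1 | 13 ; HI100 | 1 | 2 ; MA110 | 1 | 9 ; PH150 | 2 | 6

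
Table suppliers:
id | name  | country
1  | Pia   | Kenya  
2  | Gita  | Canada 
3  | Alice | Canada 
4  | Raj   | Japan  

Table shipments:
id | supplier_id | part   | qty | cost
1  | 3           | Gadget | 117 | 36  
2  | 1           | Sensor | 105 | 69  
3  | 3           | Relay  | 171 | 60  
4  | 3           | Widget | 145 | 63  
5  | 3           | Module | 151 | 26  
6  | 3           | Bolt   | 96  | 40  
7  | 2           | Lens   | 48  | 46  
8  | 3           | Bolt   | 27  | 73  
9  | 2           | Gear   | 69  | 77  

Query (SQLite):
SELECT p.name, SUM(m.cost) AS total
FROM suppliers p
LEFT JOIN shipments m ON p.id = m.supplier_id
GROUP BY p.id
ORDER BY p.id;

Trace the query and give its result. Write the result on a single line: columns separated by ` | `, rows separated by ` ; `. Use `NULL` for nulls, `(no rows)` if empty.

Pia | 69 ; Gita | 123 ; Alice | 298 ; Raj | NULL

LEFT JOIN keeps every suppliers row; unmatched ones get NULL for shipments columns.
Group by suppliers.id and compute SUM(m.cost). SUM over an all-NULL group is NULL.
  1: ids {2} → SUM(m.cost)=69
  2: ids {7, 9} → SUM(m.cost)=123
  3: ids {1, 3, 4, 5, 6, 8} → SUM(m.cost)=298
  4: ids {—} → SUM(m.cost)=NULL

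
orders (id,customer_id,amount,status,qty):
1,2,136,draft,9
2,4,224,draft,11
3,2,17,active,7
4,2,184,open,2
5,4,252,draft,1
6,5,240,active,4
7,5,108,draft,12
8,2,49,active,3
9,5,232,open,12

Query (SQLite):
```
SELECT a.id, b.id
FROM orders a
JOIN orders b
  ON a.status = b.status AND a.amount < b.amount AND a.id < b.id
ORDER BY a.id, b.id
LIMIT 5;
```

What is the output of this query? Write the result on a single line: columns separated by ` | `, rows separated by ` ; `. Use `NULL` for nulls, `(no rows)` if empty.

1 | 2 ; 1 | 5 ; 2 | 5 ; 3 | 6 ; 3 | 8

Pairs (a,b) with same status, a.amount < b.amount, a.id < b.id.
status groups: active:{3,6,8} draft:{1,2,5,7} open:{4,9}
Ordered by (a.id, b.id); first 5.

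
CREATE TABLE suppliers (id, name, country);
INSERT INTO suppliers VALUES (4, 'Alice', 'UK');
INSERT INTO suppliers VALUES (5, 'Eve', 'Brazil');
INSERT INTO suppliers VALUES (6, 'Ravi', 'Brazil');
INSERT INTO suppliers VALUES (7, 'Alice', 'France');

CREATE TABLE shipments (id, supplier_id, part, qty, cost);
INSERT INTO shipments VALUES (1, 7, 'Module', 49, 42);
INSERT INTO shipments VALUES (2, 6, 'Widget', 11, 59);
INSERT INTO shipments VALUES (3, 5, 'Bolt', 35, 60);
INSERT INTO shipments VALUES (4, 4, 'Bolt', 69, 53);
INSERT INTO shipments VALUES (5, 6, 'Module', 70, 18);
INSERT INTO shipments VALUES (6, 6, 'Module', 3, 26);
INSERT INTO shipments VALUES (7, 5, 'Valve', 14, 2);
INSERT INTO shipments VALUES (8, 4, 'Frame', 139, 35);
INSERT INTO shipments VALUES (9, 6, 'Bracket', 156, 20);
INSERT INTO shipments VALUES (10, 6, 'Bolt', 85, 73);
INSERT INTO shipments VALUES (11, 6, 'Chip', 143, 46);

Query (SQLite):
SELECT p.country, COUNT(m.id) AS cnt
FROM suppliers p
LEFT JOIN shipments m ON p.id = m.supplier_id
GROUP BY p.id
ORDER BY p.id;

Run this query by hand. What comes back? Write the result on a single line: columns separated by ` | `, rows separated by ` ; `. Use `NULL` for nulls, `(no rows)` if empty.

UK | 2 ; Brazil | 2 ; Brazil | 6 ; France | 1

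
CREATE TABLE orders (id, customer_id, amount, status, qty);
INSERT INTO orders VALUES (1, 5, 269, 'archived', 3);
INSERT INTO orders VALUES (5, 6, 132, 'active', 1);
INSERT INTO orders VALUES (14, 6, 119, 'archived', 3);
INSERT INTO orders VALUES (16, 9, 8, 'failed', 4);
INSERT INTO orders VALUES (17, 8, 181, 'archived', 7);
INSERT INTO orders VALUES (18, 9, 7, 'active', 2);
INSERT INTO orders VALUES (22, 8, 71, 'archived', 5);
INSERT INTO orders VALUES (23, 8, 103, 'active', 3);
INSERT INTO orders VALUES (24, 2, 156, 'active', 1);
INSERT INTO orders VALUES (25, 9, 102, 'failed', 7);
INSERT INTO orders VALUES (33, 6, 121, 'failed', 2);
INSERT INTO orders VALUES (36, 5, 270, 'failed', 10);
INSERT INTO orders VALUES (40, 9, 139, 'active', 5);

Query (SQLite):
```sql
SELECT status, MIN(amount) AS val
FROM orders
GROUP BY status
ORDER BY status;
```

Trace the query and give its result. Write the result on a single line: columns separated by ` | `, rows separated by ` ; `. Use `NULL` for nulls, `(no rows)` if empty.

Partition orders by status; compute MIN(amount) within each group.
  active: ids {5, 18, 23, 24, 40} → MIN(amount)=7
  archived: ids {1, 14, 17, 22} → MIN(amount)=71
  failed: ids {16, 25, 33, 36} → MIN(amount)=8

active | 7 ; archived | 71 ; failed | 8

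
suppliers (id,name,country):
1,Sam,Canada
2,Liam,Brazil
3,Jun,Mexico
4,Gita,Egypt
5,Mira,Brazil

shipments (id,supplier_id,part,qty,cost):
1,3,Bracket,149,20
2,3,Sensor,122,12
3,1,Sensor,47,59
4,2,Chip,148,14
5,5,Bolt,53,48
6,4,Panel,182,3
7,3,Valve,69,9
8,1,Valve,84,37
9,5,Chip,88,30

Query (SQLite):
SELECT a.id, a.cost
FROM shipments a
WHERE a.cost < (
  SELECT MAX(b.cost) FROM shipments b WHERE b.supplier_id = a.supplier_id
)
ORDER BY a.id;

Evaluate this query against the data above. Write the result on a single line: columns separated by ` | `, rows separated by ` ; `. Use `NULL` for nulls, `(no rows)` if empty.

2 | 12 ; 7 | 9 ; 8 | 37 ; 9 | 30

For each shipments row a, compute MAX(cost) over rows sharing a.supplier_id.
Keep row a if a.cost < that per-group MAX.
  supplier_id=1: MAX(cost) = 59
  supplier_id=2: MAX(cost) = 14
  supplier_id=3: MAX(cost) = 20
  supplier_id=4: MAX(cost) = 3
  supplier_id=5: MAX(cost) = 48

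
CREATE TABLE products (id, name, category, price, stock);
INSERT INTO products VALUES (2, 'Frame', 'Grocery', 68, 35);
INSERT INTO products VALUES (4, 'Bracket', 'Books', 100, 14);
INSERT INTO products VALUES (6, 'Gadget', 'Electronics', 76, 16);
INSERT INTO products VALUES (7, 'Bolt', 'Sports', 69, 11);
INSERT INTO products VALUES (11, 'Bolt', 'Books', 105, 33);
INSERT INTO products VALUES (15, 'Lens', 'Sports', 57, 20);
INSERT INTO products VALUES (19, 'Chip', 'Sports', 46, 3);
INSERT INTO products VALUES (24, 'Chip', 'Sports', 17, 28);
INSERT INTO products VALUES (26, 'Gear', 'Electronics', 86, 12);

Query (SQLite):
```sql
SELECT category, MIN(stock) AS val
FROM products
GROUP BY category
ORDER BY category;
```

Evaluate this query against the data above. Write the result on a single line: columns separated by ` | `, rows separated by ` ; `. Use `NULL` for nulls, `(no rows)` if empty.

Partition products by category; compute MIN(stock) within each group.
  Books: ids {4, 11} → MIN(stock)=14
  Electronics: ids {6, 26} → MIN(stock)=12
  Grocery: ids {2} → MIN(stock)=35
  Sports: ids {7, 15, 19, 24} → MIN(stock)=3

Books | 14 ; Electronics | 12 ; Grocery | 35 ; Sports | 3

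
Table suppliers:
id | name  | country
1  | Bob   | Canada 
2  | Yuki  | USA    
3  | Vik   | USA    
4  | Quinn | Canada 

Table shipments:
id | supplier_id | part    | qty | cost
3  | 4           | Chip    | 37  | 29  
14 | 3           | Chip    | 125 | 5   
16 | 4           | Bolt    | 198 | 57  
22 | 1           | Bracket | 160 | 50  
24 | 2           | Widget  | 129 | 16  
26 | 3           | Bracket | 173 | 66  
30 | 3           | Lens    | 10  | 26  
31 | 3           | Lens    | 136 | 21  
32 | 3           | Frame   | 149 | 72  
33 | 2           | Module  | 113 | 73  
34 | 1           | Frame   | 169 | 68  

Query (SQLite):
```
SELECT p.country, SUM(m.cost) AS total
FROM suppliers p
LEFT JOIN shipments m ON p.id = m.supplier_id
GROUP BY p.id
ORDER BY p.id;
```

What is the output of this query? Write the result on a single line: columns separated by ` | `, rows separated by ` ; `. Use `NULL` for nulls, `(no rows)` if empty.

LEFT JOIN keeps every suppliers row; unmatched ones get NULL for shipments columns.
Group by suppliers.id and compute SUM(m.cost). SUM over an all-NULL group is NULL.
  1: ids {22, 34} → SUM(m.cost)=118
  2: ids {24, 33} → SUM(m.cost)=89
  3: ids {14, 26, 30, 31, 32} → SUM(m.cost)=190
  4: ids {3, 16} → SUM(m.cost)=86

Canada | 118 ; USA | 89 ; USA | 190 ; Canada | 86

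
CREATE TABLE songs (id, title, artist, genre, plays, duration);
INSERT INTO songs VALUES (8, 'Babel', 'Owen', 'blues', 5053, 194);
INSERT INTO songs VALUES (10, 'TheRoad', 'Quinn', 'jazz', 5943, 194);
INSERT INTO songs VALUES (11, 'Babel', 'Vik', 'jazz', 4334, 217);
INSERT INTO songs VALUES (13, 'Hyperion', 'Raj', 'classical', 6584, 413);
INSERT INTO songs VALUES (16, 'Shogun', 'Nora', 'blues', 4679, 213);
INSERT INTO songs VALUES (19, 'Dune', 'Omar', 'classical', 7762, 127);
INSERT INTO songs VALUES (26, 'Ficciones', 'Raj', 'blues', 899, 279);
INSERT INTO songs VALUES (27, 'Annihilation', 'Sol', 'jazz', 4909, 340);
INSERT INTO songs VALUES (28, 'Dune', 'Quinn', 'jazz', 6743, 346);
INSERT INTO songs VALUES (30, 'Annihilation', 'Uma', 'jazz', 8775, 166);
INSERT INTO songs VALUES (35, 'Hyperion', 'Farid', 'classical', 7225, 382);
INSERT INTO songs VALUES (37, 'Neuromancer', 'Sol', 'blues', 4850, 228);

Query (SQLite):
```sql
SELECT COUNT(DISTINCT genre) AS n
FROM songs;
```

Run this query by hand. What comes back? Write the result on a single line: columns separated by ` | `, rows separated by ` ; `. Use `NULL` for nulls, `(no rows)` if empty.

Count distinct non-NULL genre values.

3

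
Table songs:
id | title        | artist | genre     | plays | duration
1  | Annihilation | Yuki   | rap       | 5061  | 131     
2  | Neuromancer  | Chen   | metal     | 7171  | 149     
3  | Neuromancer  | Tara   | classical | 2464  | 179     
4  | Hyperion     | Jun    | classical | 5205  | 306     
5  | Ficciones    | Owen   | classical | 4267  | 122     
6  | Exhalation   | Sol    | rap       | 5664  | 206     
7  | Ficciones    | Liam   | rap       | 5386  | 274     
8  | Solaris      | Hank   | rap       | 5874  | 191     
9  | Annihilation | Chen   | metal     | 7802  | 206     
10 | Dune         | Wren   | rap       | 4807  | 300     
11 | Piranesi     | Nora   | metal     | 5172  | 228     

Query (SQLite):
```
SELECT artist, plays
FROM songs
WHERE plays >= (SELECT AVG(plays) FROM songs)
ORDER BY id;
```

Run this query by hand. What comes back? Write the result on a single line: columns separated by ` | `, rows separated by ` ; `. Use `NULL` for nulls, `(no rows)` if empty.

Scalar subquery: AVG(plays) over all songs rows = 5352.090909 (≈; comparison uses full precision).
Keep rows where plays >= that value.

Chen | 7171 ; Sol | 5664 ; Liam | 5386 ; Hank | 5874 ; Chen | 7802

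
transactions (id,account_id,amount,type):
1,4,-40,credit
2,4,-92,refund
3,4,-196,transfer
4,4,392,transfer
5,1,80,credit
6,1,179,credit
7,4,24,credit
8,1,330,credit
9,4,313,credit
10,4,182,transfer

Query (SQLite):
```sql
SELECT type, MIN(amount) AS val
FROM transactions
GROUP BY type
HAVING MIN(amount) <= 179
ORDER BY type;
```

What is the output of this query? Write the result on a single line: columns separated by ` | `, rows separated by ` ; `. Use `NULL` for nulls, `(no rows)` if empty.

credit | -40 ; refund | -92 ; transfer | -196

Partition transactions by type; compute MIN(amount) within each group.
HAVING: keep groups where MIN(amount) <= 179.
  credit: ids {1, 5, 6, 7, 8, 9} → MIN(amount)=-40
  refund: ids {2} → MIN(amount)=-92
  transfer: ids {3, 4, 10} → MIN(amount)=-196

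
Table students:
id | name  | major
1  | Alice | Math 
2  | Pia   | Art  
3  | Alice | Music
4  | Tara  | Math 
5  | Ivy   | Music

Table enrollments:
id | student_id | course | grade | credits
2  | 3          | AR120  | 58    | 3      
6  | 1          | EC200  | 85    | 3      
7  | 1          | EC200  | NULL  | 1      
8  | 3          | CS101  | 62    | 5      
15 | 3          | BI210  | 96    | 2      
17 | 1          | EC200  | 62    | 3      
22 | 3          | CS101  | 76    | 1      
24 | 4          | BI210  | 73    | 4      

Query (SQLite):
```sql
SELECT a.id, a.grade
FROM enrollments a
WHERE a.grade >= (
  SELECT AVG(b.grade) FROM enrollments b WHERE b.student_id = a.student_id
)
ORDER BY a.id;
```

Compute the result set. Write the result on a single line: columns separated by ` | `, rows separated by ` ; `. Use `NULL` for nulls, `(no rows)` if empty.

6 | 85 ; 15 | 96 ; 22 | 76 ; 24 | 73

For each enrollments row a, compute AVG(grade) over rows sharing a.student_id.
Keep row a if a.grade >= that per-group AVG.
  student_id=1: AVG(grade) = 73.5
  student_id=3: AVG(grade) = 73.0
  student_id=4: AVG(grade) = 73.0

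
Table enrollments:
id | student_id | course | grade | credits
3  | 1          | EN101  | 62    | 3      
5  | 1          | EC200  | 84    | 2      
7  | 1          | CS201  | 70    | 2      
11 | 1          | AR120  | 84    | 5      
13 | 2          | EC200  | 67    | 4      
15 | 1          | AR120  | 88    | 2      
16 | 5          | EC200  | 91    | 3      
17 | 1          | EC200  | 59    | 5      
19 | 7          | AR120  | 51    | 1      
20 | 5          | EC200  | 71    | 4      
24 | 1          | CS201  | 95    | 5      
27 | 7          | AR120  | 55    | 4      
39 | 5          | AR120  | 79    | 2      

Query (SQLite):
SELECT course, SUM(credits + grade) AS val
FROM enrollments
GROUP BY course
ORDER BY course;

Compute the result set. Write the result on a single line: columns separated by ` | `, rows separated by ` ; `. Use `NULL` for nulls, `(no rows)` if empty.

AR120 | 371 ; CS201 | 172 ; EC200 | 390 ; EN101 | 65

For each row compute credits + grade.
Group by course; take SUM of the expression per group.
  AR120: ids {11, 15, 19, 27, 39} → SUM(credits + grade)=371
  CS201: ids {7, 24} → SUM(credits + grade)=172
  EC200: ids {5, 13, 16, 17, 20} → SUM(credits + grade)=390
  EN101: ids {3} → SUM(credits + grade)=65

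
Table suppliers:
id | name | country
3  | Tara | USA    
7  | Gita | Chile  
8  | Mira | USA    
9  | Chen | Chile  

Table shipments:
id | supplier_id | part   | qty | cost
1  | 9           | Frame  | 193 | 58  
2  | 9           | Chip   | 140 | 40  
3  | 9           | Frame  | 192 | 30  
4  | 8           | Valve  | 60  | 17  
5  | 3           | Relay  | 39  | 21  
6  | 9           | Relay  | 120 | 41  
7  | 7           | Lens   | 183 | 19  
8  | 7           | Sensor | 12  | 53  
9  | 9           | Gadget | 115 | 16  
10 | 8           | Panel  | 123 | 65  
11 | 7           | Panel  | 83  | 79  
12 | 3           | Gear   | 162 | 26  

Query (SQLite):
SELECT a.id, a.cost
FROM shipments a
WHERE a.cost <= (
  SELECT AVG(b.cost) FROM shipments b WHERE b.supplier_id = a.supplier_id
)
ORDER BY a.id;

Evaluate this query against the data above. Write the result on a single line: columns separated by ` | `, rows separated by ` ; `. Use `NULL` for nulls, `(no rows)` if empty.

For each shipments row a, compute AVG(cost) over rows sharing a.supplier_id.
Keep row a if a.cost <= that per-group AVG.
  supplier_id=3: AVG(cost) = 23.5
  supplier_id=7: AVG(cost) = 50.333333
  supplier_id=8: AVG(cost) = 41.0
  supplier_id=9: AVG(cost) = 37.0

3 | 30 ; 4 | 17 ; 5 | 21 ; 7 | 19 ; 9 | 16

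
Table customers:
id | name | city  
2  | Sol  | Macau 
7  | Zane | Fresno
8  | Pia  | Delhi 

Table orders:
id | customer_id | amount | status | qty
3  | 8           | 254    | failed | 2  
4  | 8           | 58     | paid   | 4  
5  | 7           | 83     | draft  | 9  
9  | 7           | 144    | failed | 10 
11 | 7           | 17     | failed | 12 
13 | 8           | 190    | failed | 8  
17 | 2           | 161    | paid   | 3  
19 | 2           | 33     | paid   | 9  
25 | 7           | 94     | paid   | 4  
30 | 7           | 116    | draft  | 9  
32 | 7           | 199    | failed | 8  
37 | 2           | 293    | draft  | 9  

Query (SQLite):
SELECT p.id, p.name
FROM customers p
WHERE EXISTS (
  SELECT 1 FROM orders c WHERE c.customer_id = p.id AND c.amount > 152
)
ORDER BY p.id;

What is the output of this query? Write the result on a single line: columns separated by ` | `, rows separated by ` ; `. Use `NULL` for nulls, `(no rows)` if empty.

2 | Sol ; 7 | Zane ; 8 | Pia

For each customers row, check whether any orders with matching customer_id has amount > 152.
Keep rows where that is true.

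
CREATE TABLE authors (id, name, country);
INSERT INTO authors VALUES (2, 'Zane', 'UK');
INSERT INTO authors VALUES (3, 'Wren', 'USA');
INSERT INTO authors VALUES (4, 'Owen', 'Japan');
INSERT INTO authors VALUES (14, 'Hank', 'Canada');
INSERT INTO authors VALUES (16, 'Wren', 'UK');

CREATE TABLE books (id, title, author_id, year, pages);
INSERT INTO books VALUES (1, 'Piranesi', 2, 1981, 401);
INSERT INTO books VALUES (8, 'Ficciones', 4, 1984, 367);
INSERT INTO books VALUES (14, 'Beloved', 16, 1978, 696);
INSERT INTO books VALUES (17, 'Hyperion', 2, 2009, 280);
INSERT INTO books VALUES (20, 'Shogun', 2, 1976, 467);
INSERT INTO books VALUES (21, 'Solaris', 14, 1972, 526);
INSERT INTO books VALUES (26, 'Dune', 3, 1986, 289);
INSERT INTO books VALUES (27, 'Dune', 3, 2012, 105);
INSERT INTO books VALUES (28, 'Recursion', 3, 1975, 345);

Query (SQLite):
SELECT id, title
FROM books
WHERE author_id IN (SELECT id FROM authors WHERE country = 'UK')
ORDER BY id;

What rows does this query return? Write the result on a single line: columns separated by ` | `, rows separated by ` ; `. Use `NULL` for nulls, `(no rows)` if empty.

Inner query: authors.id where country = 'UK'.
Outer: keep books rows whose author_id is in that set.
Inner query → {2, 16}

1 | Piranesi ; 14 | Beloved ; 17 | Hyperion ; 20 | Shogun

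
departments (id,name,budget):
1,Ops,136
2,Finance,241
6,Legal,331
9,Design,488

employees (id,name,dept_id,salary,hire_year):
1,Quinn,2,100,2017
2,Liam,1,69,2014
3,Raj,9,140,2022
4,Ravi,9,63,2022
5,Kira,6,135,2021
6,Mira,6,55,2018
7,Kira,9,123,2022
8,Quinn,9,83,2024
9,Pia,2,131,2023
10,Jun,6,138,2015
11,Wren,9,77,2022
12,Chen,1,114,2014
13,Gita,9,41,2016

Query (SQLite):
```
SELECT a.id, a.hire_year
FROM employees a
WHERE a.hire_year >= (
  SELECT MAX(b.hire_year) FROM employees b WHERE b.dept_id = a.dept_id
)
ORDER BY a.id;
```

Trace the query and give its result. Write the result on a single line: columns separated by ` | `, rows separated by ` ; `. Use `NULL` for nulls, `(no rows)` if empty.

For each employees row a, compute MAX(hire_year) over rows sharing a.dept_id.
Keep row a if a.hire_year >= that per-group MAX.
  dept_id=1: MAX(hire_year) = 2014
  dept_id=2: MAX(hire_year) = 2023
  dept_id=6: MAX(hire_year) = 2021
  dept_id=9: MAX(hire_year) = 2024

2 | 2014 ; 5 | 2021 ; 8 | 2024 ; 9 | 2023 ; 12 | 2014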